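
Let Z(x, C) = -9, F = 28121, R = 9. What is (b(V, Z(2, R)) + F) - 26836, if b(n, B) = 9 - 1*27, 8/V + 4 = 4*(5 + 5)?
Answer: 1267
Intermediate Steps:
V = 2/9 (V = 8/(-4 + 4*(5 + 5)) = 8/(-4 + 4*10) = 8/(-4 + 40) = 8/36 = 8*(1/36) = 2/9 ≈ 0.22222)
b(n, B) = -18 (b(n, B) = 9 - 27 = -18)
(b(V, Z(2, R)) + F) - 26836 = (-18 + 28121) - 26836 = 28103 - 26836 = 1267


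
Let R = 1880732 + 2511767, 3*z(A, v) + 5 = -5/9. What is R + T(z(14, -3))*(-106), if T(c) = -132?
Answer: 4406491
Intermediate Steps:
z(A, v) = -50/27 (z(A, v) = -5/3 + (-5/9)/3 = -5/3 + (-5*⅑)/3 = -5/3 + (⅓)*(-5/9) = -5/3 - 5/27 = -50/27)
R = 4392499
R + T(z(14, -3))*(-106) = 4392499 - 132*(-106) = 4392499 + 13992 = 4406491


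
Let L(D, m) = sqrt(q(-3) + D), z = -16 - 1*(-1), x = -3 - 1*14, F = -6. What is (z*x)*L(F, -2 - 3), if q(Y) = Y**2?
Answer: 255*sqrt(3) ≈ 441.67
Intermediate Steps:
x = -17 (x = -3 - 14 = -17)
z = -15 (z = -16 + 1 = -15)
L(D, m) = sqrt(9 + D) (L(D, m) = sqrt((-3)**2 + D) = sqrt(9 + D))
(z*x)*L(F, -2 - 3) = (-15*(-17))*sqrt(9 - 6) = 255*sqrt(3)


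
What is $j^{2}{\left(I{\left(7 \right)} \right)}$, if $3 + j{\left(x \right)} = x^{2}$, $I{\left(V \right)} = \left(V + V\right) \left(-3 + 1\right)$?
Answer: $609961$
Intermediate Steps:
$I{\left(V \right)} = - 4 V$ ($I{\left(V \right)} = 2 V \left(-2\right) = - 4 V$)
$j{\left(x \right)} = -3 + x^{2}$
$j^{2}{\left(I{\left(7 \right)} \right)} = \left(-3 + \left(\left(-4\right) 7\right)^{2}\right)^{2} = \left(-3 + \left(-28\right)^{2}\right)^{2} = \left(-3 + 784\right)^{2} = 781^{2} = 609961$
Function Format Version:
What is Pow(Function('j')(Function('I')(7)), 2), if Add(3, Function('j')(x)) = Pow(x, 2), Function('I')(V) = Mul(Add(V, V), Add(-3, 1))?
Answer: 609961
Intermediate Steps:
Function('I')(V) = Mul(-4, V) (Function('I')(V) = Mul(Mul(2, V), -2) = Mul(-4, V))
Function('j')(x) = Add(-3, Pow(x, 2))
Pow(Function('j')(Function('I')(7)), 2) = Pow(Add(-3, Pow(Mul(-4, 7), 2)), 2) = Pow(Add(-3, Pow(-28, 2)), 2) = Pow(Add(-3, 784), 2) = Pow(781, 2) = 609961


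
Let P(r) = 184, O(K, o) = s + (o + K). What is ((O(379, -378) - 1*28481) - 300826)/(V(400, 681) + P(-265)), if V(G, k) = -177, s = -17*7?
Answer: -329425/7 ≈ -47061.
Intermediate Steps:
s = -119
O(K, o) = -119 + K + o (O(K, o) = -119 + (o + K) = -119 + (K + o) = -119 + K + o)
((O(379, -378) - 1*28481) - 300826)/(V(400, 681) + P(-265)) = (((-119 + 379 - 378) - 1*28481) - 300826)/(-177 + 184) = ((-118 - 28481) - 300826)/7 = (-28599 - 300826)*(⅐) = -329425*⅐ = -329425/7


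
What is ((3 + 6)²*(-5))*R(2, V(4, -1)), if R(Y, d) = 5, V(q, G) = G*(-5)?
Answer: -2025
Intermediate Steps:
V(q, G) = -5*G
((3 + 6)²*(-5))*R(2, V(4, -1)) = ((3 + 6)²*(-5))*5 = (9²*(-5))*5 = (81*(-5))*5 = -405*5 = -2025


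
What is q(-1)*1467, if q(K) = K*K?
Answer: 1467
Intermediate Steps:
q(K) = K²
q(-1)*1467 = (-1)²*1467 = 1*1467 = 1467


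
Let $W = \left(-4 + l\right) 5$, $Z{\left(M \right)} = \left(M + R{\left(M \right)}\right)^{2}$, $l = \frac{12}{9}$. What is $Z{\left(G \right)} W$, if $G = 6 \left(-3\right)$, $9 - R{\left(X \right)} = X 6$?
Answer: $-130680$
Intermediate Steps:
$R{\left(X \right)} = 9 - 6 X$ ($R{\left(X \right)} = 9 - X 6 = 9 - 6 X$)
$G = -18$
$l = \frac{4}{3}$ ($l = 12 \cdot \frac{1}{9} = \frac{4}{3} \approx 1.3333$)
$Z{\left(M \right)} = \left(9 - 5 M\right)^{2}$ ($Z{\left(M \right)} = \left(M - \left(-9 + 6 M\right)\right)^{2} = \left(9 - 5 M\right)^{2}$)
$W = - \frac{40}{3}$ ($W = \left(-4 + \frac{4}{3}\right) 5 = \left(- \frac{8}{3}\right) 5 = - \frac{40}{3} \approx -13.333$)
$Z{\left(G \right)} W = \left(-9 + 5 \left(-18\right)\right)^{2} \left(- \frac{40}{3}\right) = \left(-9 - 90\right)^{2} \left(- \frac{40}{3}\right) = \left(-99\right)^{2} \left(- \frac{40}{3}\right) = 9801 \left(- \frac{40}{3}\right) = -130680$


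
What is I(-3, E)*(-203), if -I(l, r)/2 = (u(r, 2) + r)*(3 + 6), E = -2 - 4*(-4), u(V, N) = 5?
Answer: 69426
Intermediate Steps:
E = 14 (E = -2 + 16 = 14)
I(l, r) = -90 - 18*r (I(l, r) = -2*(5 + r)*(3 + 6) = -2*(5 + r)*9 = -2*(45 + 9*r) = -90 - 18*r)
I(-3, E)*(-203) = (-90 - 18*14)*(-203) = (-90 - 252)*(-203) = -342*(-203) = 69426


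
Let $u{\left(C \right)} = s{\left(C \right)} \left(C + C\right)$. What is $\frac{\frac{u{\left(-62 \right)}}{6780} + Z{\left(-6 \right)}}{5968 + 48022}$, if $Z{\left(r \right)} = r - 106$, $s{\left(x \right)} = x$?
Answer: $- \frac{93959}{45756525} \approx -0.0020535$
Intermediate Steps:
$Z{\left(r \right)} = -106 + r$ ($Z{\left(r \right)} = r - 106 = -106 + r$)
$u{\left(C \right)} = 2 C^{2}$ ($u{\left(C \right)} = C \left(C + C\right) = C 2 C = 2 C^{2}$)
$\frac{\frac{u{\left(-62 \right)}}{6780} + Z{\left(-6 \right)}}{5968 + 48022} = \frac{\frac{2 \left(-62\right)^{2}}{6780} - 112}{5968 + 48022} = \frac{2 \cdot 3844 \cdot \frac{1}{6780} - 112}{53990} = \left(7688 \cdot \frac{1}{6780} - 112\right) \frac{1}{53990} = \left(\frac{1922}{1695} - 112\right) \frac{1}{53990} = \left(- \frac{187918}{1695}\right) \frac{1}{53990} = - \frac{93959}{45756525}$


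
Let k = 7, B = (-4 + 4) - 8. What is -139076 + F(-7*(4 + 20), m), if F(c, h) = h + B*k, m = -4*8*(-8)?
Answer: -138876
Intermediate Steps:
m = 256 (m = -32*(-8) = 256)
B = -8 (B = 0 - 8 = -8)
F(c, h) = -56 + h (F(c, h) = h - 8*7 = h - 56 = -56 + h)
-139076 + F(-7*(4 + 20), m) = -139076 + (-56 + 256) = -139076 + 200 = -138876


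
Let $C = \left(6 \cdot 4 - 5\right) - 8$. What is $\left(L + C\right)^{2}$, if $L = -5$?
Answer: $36$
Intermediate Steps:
$C = 11$ ($C = \left(24 - 5\right) - 8 = 19 - 8 = 11$)
$\left(L + C\right)^{2} = \left(-5 + 11\right)^{2} = 6^{2} = 36$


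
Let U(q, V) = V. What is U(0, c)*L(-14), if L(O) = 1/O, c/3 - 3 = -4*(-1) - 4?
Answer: -9/14 ≈ -0.64286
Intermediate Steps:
c = 9 (c = 9 + 3*(-4*(-1) - 4) = 9 + 3*(4 - 4) = 9 + 3*0 = 9 + 0 = 9)
U(0, c)*L(-14) = 9/(-14) = 9*(-1/14) = -9/14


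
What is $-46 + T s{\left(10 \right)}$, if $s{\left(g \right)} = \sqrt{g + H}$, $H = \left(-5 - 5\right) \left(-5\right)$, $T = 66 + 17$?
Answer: $-46 + 166 \sqrt{15} \approx 596.92$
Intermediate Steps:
$T = 83$
$H = 50$ ($H = \left(-10\right) \left(-5\right) = 50$)
$s{\left(g \right)} = \sqrt{50 + g}$ ($s{\left(g \right)} = \sqrt{g + 50} = \sqrt{50 + g}$)
$-46 + T s{\left(10 \right)} = -46 + 83 \sqrt{50 + 10} = -46 + 83 \sqrt{60} = -46 + 83 \cdot 2 \sqrt{15} = -46 + 166 \sqrt{15}$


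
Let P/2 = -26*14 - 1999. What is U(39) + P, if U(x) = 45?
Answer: -4681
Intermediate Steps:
P = -4726 (P = 2*(-26*14 - 1999) = 2*(-364 - 1999) = 2*(-2363) = -4726)
U(39) + P = 45 - 4726 = -4681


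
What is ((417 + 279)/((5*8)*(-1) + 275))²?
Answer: 484416/55225 ≈ 8.7717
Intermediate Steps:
((417 + 279)/((5*8)*(-1) + 275))² = (696/(40*(-1) + 275))² = (696/(-40 + 275))² = (696/235)² = 484416/55225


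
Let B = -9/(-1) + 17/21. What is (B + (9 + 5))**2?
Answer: 250000/441 ≈ 566.89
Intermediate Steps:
B = 206/21 (B = -9*(-1) + 17*(1/21) = 9 + 17/21 = 206/21 ≈ 9.8095)
(B + (9 + 5))**2 = (206/21 + (9 + 5))**2 = (206/21 + 14)**2 = (500/21)**2 = 250000/441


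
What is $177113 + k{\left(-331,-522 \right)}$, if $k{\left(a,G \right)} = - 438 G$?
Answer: $405749$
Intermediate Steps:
$177113 + k{\left(-331,-522 \right)} = 177113 - -228636 = 177113 + 228636 = 405749$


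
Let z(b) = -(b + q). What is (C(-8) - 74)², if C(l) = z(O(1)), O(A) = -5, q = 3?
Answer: 5184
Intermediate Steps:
z(b) = -3 - b (z(b) = -(b + 3) = -(3 + b) = -3 - b)
C(l) = 2 (C(l) = -3 - 1*(-5) = -3 + 5 = 2)
(C(-8) - 74)² = (2 - 74)² = (-72)² = 5184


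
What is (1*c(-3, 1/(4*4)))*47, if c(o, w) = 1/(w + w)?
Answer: 376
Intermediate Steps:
c(o, w) = 1/(2*w)
(1*c(-3, 1/(4*4)))*47 = (1*(1/(2*((1/(4*4))))))*47 = (1*(1/(2*(((¼)*(¼))))))*47 = (1*(1/(2*(1/16))))*47 = (1*((½)*16))*47 = (1*8)*47 = 8*47 = 376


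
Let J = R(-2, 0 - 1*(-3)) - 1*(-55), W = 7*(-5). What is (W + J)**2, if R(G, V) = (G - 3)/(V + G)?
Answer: 225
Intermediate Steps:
R(G, V) = (-3 + G)/(G + V)
W = -35
J = 50 (J = (-3 - 2)/(-2 + (0 - 1*(-3))) - 1*(-55) = -5/(-2 + (0 + 3)) + 55 = -5/(-2 + 3) + 55 = -5/1 + 55 = 1*(-5) + 55 = -5 + 55 = 50)
(W + J)**2 = (-35 + 50)**2 = 15**2 = 225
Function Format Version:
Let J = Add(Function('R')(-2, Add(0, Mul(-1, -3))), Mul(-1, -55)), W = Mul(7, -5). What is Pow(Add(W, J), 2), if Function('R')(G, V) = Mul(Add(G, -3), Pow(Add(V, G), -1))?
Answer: 225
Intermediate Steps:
Function('R')(G, V) = Mul(Pow(Add(G, V), -1), Add(-3, G)) (Function('R')(G, V) = Mul(Add(-3, G), Pow(Add(G, V), -1)) = Mul(Pow(Add(G, V), -1), Add(-3, G)))
W = -35
J = 50 (J = Add(Mul(Pow(Add(-2, Add(0, Mul(-1, -3))), -1), Add(-3, -2)), Mul(-1, -55)) = Add(Mul(Pow(Add(-2, Add(0, 3)), -1), -5), 55) = Add(Mul(Pow(Add(-2, 3), -1), -5), 55) = Add(Mul(Pow(1, -1), -5), 55) = Add(Mul(1, -5), 55) = Add(-5, 55) = 50)
Pow(Add(W, J), 2) = Pow(Add(-35, 50), 2) = Pow(15, 2) = 225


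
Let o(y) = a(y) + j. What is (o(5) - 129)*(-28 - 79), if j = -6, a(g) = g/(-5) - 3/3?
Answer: 14659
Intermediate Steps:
a(g) = -1 - g/5 (a(g) = g*(-⅕) - 3*⅓ = -g/5 - 1 = -1 - g/5)
o(y) = -7 - y/5 (o(y) = (-1 - y/5) - 6 = -7 - y/5)
(o(5) - 129)*(-28 - 79) = ((-7 - ⅕*5) - 129)*(-28 - 79) = ((-7 - 1) - 129)*(-107) = (-8 - 129)*(-107) = -137*(-107) = 14659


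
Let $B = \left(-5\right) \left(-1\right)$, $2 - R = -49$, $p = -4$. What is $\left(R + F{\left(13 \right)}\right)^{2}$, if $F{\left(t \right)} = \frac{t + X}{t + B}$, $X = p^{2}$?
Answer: $\frac{896809}{324} \approx 2767.9$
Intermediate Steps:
$R = 51$ ($R = 2 - -49 = 2 + 49 = 51$)
$X = 16$ ($X = \left(-4\right)^{2} = 16$)
$B = 5$
$F{\left(t \right)} = \frac{16 + t}{5 + t}$ ($F{\left(t \right)} = \frac{t + 16}{t + 5} = \frac{16 + t}{5 + t}$)
$\left(R + F{\left(13 \right)}\right)^{2} = \left(51 + \frac{16 + 13}{5 + 13}\right)^{2} = \left(51 + \frac{1}{18} \cdot 29\right)^{2} = \left(51 + \frac{29}{18}\right)^{2} = \left(\frac{947}{18}\right)^{2} = \frac{896809}{324}$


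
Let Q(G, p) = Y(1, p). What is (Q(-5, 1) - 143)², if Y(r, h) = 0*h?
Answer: 20449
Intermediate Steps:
Y(r, h) = 0
Q(G, p) = 0
(Q(-5, 1) - 143)² = (0 - 143)² = (-143)² = 20449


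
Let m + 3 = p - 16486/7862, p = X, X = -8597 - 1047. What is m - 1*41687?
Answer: -201802197/3931 ≈ -51336.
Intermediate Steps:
X = -9644
p = -9644
m = -37930600/3931 (m = -3 + (-9644 - 16486/7862) = -3 + (-9644 - 16486*1/7862) = -3 + (-9644 - 8243/3931) = -3 - 37918807/3931 = -37930600/3931 ≈ -9649.1)
m - 1*41687 = -37930600/3931 - 1*41687 = -37930600/3931 - 41687 = -201802197/3931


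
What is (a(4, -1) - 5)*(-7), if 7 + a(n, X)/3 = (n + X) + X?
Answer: 140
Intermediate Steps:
a(n, X) = -21 + 3*n + 6*X (a(n, X) = -21 + 3*((n + X) + X) = -21 + 3*((X + n) + X) = -21 + 3*(n + 2*X) = -21 + (3*n + 6*X) = -21 + 3*n + 6*X)
(a(4, -1) - 5)*(-7) = ((-21 + 3*4 + 6*(-1)) - 5)*(-7) = ((-21 + 12 - 6) - 5)*(-7) = (-15 - 5)*(-7) = -20*(-7) = 140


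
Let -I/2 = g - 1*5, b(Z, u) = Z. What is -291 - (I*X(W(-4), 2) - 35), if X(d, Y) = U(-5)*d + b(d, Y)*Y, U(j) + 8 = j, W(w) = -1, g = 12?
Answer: -102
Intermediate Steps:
U(j) = -8 + j
X(d, Y) = -13*d + Y*d (X(d, Y) = (-8 - 5)*d + d*Y = -13*d + Y*d)
I = -14 (I = -2*(12 - 1*5) = -2*(12 - 5) = -2*7 = -14)
-291 - (I*X(W(-4), 2) - 35) = -291 - (-(-14)*(-13 + 2) - 35) = -291 - (-(-14)*(-11) - 35) = -291 - (-14*11 - 35) = -291 - (-154 - 35) = -291 - 1*(-189) = -291 + 189 = -102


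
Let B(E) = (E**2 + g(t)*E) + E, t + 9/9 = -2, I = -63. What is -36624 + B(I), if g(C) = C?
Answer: -32529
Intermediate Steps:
t = -3 (t = -1 - 2 = -3)
B(E) = E**2 - 2*E (B(E) = (E**2 - 3*E) + E = E**2 - 2*E)
-36624 + B(I) = -36624 - 63*(-2 - 63) = -36624 - 63*(-65) = -36624 + 4095 = -32529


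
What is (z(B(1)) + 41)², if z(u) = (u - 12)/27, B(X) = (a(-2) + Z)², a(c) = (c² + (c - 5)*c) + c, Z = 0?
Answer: 1825201/729 ≈ 2503.7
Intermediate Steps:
a(c) = c + c² + c*(-5 + c) (a(c) = (c² + (-5 + c)*c) + c = (c² + c*(-5 + c)) + c = c + c² + c*(-5 + c))
B(X) = 256 (B(X) = (2*(-2)*(-2 - 2) + 0)² = (2*(-2)*(-4) + 0)² = (16 + 0)² = 16² = 256)
z(u) = -4/9 + u/27 (z(u) = (-12 + u)*(1/27) = -4/9 + u/27)
(z(B(1)) + 41)² = ((-4/9 + (1/27)*256) + 41)² = ((-4/9 + 256/27) + 41)² = (244/27 + 41)² = (1351/27)² = 1825201/729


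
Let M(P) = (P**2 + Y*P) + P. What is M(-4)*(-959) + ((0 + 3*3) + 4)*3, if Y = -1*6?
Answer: -34485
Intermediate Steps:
Y = -6
M(P) = P**2 - 5*P (M(P) = (P**2 - 6*P) + P = P**2 - 5*P)
M(-4)*(-959) + ((0 + 3*3) + 4)*3 = -4*(-5 - 4)*(-959) + ((0 + 3*3) + 4)*3 = -4*(-9)*(-959) + ((0 + 9) + 4)*3 = 36*(-959) + (9 + 4)*3 = -34524 + 13*3 = -34524 + 39 = -34485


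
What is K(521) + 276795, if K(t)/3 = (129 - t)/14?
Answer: 276711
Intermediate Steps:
K(t) = 387/14 - 3*t/14 (K(t) = 3*((129 - t)/14) = 3*((129 - t)*(1/14)) = 3*(129/14 - t/14) = 387/14 - 3*t/14)
K(521) + 276795 = (387/14 - 3/14*521) + 276795 = (387/14 - 1563/14) + 276795 = -84 + 276795 = 276711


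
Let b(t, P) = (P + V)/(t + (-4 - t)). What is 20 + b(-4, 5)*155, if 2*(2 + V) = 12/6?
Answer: -135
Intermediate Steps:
V = -1 (V = -2 + (12/6)/2 = -2 + (12*(1/6))/2 = -2 + (1/2)*2 = -2 + 1 = -1)
b(t, P) = 1/4 - P/4 (b(t, P) = (P - 1)/(t + (-4 - t)) = (-1 + P)/(-4) = (-1 + P)*(-1/4) = 1/4 - P/4)
20 + b(-4, 5)*155 = 20 + (1/4 - 1/4*5)*155 = 20 + (1/4 - 5/4)*155 = 20 - 1*155 = 20 - 155 = -135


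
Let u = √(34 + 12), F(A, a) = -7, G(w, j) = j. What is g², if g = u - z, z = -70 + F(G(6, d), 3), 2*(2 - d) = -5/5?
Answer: (77 + √46)² ≈ 7019.5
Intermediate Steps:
d = 5/2 (d = 2 - (-5)/(2*5) = 2 - ½*(-1) = 2 + ½ = 5/2 ≈ 2.5000)
u = √46 ≈ 6.7823
z = -77 (z = -70 - 7 = -77)
g = 77 + √46 (g = √46 - 1*(-77) = √46 + 77 = 77 + √46 ≈ 83.782)
g² = (77 + √46)²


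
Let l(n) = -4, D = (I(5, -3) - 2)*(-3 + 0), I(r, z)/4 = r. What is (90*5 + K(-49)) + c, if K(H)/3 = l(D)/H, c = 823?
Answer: 62389/49 ≈ 1273.2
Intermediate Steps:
I(r, z) = 4*r
D = -54 (D = (4*5 - 2)*(-3 + 0) = (20 - 2)*(-3) = 18*(-3) = -54)
K(H) = -12/H (K(H) = 3*(-4/H) = -12/H)
(90*5 + K(-49)) + c = (90*5 - 12/(-49)) + 823 = (450 - 12*(-1/49)) + 823 = (450 + 12/49) + 823 = 22062/49 + 823 = 62389/49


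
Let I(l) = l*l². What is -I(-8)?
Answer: 512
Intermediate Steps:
I(l) = l³
-I(-8) = -1*(-8)³ = -1*(-512) = 512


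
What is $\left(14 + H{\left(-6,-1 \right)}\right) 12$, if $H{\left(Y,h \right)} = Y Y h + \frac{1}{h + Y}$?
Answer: $- \frac{1860}{7} \approx -265.71$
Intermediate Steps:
$H{\left(Y,h \right)} = \frac{1}{Y + h} + h Y^{2}$ ($H{\left(Y,h \right)} = Y^{2} h + \frac{1}{Y + h} = h Y^{2} + \frac{1}{Y + h} = \frac{1}{Y + h} + h Y^{2}$)
$\left(14 + H{\left(-6,-1 \right)}\right) 12 = \left(14 + \frac{1 - \left(-6\right)^{3} + \left(-6\right)^{2} \left(-1\right)^{2}}{-6 - 1}\right) 12 = \left(14 + \frac{1 - -216 + 36 \cdot 1}{-7}\right) 12 = \left(14 - \frac{1 + 216 + 36}{7}\right) 12 = \left(14 - \frac{253}{7}\right) 12 = \left(- \frac{155}{7}\right) 12 = - \frac{1860}{7}$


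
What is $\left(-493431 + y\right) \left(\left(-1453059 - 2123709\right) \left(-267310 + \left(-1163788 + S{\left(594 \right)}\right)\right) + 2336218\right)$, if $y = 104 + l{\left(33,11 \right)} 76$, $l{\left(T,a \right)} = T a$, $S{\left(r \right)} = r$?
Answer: $-2382992374324377310$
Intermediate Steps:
$y = 27692$ ($y = 104 + 33 \cdot 11 \cdot 76 = 104 + 363 \cdot 76 = 104 + 27588 = 27692$)
$\left(-493431 + y\right) \left(\left(-1453059 - 2123709\right) \left(-267310 + \left(-1163788 + S{\left(594 \right)}\right)\right) + 2336218\right) = \left(-493431 + 27692\right) \left(\left(-1453059 - 2123709\right) \left(-267310 + \left(-1163788 + 594\right)\right) + 2336218\right) = - 465739 \left(- 3576768 \left(-267310 - 1163194\right) + 2336218\right) = - 465739 \left(\left(-3576768\right) \left(-1430504\right) + 2336218\right) = - 465739 \left(5116580931072 + 2336218\right) = \left(-465739\right) 5116583267290 = -2382992374324377310$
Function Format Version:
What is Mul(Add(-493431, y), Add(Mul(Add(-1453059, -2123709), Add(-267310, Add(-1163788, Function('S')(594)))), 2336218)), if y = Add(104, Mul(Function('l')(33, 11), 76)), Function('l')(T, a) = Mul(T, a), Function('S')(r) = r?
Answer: -2382992374324377310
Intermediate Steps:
y = 27692 (y = Add(104, Mul(Mul(33, 11), 76)) = Add(104, Mul(363, 76)) = Add(104, 27588) = 27692)
Mul(Add(-493431, y), Add(Mul(Add(-1453059, -2123709), Add(-267310, Add(-1163788, Function('S')(594)))), 2336218)) = Mul(Add(-493431, 27692), Add(Mul(Add(-1453059, -2123709), Add(-267310, Add(-1163788, 594))), 2336218)) = Mul(-465739, Add(Mul(-3576768, Add(-267310, -1163194)), 2336218)) = Mul(-465739, Add(Mul(-3576768, -1430504), 2336218)) = Mul(-465739, Add(5116580931072, 2336218)) = Mul(-465739, 5116583267290) = -2382992374324377310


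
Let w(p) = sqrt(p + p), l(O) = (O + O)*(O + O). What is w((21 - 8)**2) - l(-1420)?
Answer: -8065600 + 13*sqrt(2) ≈ -8.0656e+6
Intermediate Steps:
l(O) = 4*O**2 (l(O) = (2*O)*(2*O) = 4*O**2)
w(p) = sqrt(2)*sqrt(p) (w(p) = sqrt(2*p) = sqrt(2)*sqrt(p))
w((21 - 8)**2) - l(-1420) = sqrt(2)*sqrt((21 - 8)**2) - 4*(-1420)**2 = sqrt(2)*sqrt(13**2) - 4*2016400 = sqrt(2)*sqrt(169) - 1*8065600 = sqrt(2)*13 - 8065600 = 13*sqrt(2) - 8065600 = -8065600 + 13*sqrt(2)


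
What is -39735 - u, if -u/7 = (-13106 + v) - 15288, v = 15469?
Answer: -130210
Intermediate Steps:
u = 90475 (u = -7*((-13106 + 15469) - 15288) = -7*(2363 - 15288) = -7*(-12925) = 90475)
-39735 - u = -39735 - 1*90475 = -39735 - 90475 = -130210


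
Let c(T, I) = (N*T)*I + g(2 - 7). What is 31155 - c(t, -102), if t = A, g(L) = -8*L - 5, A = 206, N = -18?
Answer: -347096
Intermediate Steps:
g(L) = -5 - 8*L
t = 206
c(T, I) = 35 - 18*I*T (c(T, I) = (-18*T)*I + (-5 - 8*(2 - 7)) = -18*I*T + (-5 - 8*(-5)) = -18*I*T + (-5 + 40) = -18*I*T + 35 = 35 - 18*I*T)
31155 - c(t, -102) = 31155 - (35 - 18*(-102)*206) = 31155 - (35 + 378216) = 31155 - 1*378251 = 31155 - 378251 = -347096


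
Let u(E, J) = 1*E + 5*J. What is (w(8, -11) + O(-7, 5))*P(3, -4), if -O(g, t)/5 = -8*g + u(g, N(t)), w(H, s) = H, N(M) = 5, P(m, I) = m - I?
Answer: -2534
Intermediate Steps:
u(E, J) = E + 5*J
O(g, t) = -125 + 35*g (O(g, t) = -5*(-8*g + (g + 5*5)) = -5*(-8*g + (g + 25)) = -5*(-8*g + (25 + g)) = -5*(25 - 7*g) = -125 + 35*g)
(w(8, -11) + O(-7, 5))*P(3, -4) = (8 + (-125 + 35*(-7)))*(3 - 1*(-4)) = (8 + (-125 - 245))*(3 + 4) = (8 - 370)*7 = -362*7 = -2534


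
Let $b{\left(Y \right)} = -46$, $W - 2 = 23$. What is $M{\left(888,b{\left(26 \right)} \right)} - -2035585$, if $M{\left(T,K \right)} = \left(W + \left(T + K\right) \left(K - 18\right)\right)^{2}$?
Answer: $2903258354$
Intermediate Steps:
$W = 25$ ($W = 2 + 23 = 25$)
$M{\left(T,K \right)} = \left(25 + \left(-18 + K\right) \left(K + T\right)\right)^{2}$ ($M{\left(T,K \right)} = \left(25 + \left(T + K\right) \left(K - 18\right)\right)^{2} = \left(25 + \left(K + T\right) \left(-18 + K\right)\right)^{2} = \left(25 + \left(-18 + K\right) \left(K + T\right)\right)^{2}$)
$M{\left(888,b{\left(26 \right)} \right)} - -2035585 = \left(25 + \left(-46\right)^{2} - -828 - 15984 - 40848\right)^{2} - -2035585 = \left(25 + 2116 + 828 - 15984 - 40848\right)^{2} + 2035585 = \left(-53863\right)^{2} + 2035585 = 2901222769 + 2035585 = 2903258354$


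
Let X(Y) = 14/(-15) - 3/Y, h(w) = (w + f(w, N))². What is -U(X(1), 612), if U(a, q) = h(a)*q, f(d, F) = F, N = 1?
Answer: -131648/25 ≈ -5265.9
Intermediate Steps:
h(w) = (1 + w)² (h(w) = (w + 1)² = (1 + w)²)
X(Y) = -14/15 - 3/Y (X(Y) = 14*(-1/15) - 3/Y = -14/15 - 3/Y)
U(a, q) = q*(1 + a)² (U(a, q) = (1 + a)²*q = q*(1 + a)²)
-U(X(1), 612) = -612*(1 + (-14/15 - 3/1))² = -612*(1 + (-14/15 - 3*1))² = -612*(1 + (-14/15 - 3))² = -612*(1 - 59/15)² = -612*(-44/15)² = -612*1936/225 = -1*131648/25 = -131648/25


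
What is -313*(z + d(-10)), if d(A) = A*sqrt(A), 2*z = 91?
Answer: -28483/2 + 3130*I*sqrt(10) ≈ -14242.0 + 9897.9*I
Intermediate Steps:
z = 91/2 (z = (1/2)*91 = 91/2 ≈ 45.500)
d(A) = A**(3/2)
-313*(z + d(-10)) = -313*(91/2 + (-10)**(3/2)) = -313*(91/2 - 10*I*sqrt(10)) = -28483/2 + 3130*I*sqrt(10)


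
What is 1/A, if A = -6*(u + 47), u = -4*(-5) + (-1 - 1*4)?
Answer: -1/372 ≈ -0.0026882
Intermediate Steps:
u = 15 (u = 20 + (-1 - 4) = 20 - 5 = 15)
A = -372 (A = -6*(15 + 47) = -6*62 = -372)
1/A = 1/(-372) = -1/372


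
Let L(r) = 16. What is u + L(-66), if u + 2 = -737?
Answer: -723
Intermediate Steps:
u = -739 (u = -2 - 737 = -739)
u + L(-66) = -739 + 16 = -723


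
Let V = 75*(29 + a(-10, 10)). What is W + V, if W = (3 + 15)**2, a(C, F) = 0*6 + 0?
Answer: 2499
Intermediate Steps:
a(C, F) = 0 (a(C, F) = 0 + 0 = 0)
W = 324 (W = 18**2 = 324)
V = 2175 (V = 75*(29 + 0) = 75*29 = 2175)
W + V = 324 + 2175 = 2499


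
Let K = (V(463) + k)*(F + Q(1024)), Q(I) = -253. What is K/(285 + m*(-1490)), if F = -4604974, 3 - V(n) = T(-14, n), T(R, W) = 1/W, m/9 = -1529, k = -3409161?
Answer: 1453815043938037/1898686605 ≈ 7.6570e+5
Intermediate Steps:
m = -13761 (m = 9*(-1529) = -13761)
V(n) = 3 - 1/n
K = 7269075219690185/463 (K = ((3 - 1/463) - 3409161)*(-4604974 - 253) = ((3 - 1*1/463) - 3409161)*(-4605227) = ((3 - 1/463) - 3409161)*(-4605227) = (1388/463 - 3409161)*(-4605227) = -1578440155/463*(-4605227) = 7269075219690185/463 ≈ 1.5700e+13)
K/(285 + m*(-1490)) = 7269075219690185/(463*(285 - 13761*(-1490))) = 7269075219690185/(463*(285 + 20503890)) = (7269075219690185/463)/20504175 = (7269075219690185/463)*(1/20504175) = 1453815043938037/1898686605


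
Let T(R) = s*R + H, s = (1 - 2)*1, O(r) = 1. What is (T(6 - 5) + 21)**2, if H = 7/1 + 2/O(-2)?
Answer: 841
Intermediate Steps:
H = 9 (H = 7/1 + 2/1 = 7*1 + 2*1 = 7 + 2 = 9)
s = -1 (s = -1*1 = -1)
T(R) = 9 - R (T(R) = -R + 9 = 9 - R)
(T(6 - 5) + 21)**2 = ((9 - (6 - 5)) + 21)**2 = ((9 - 1*1) + 21)**2 = ((9 - 1) + 21)**2 = (8 + 21)**2 = 29**2 = 841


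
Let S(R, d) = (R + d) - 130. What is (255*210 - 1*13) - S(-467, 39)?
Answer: 54095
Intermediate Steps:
S(R, d) = -130 + R + d
(255*210 - 1*13) - S(-467, 39) = (255*210 - 1*13) - (-130 - 467 + 39) = (53550 - 13) - 1*(-558) = 53537 + 558 = 54095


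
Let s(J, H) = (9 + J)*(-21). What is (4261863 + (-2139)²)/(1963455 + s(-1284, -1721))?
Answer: 1472864/331705 ≈ 4.4403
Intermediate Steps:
s(J, H) = -189 - 21*J
(4261863 + (-2139)²)/(1963455 + s(-1284, -1721)) = (4261863 + (-2139)²)/(1963455 + (-189 - 21*(-1284))) = (4261863 + 4575321)/(1963455 + (-189 + 26964)) = 8837184/(1963455 + 26775) = 8837184/1990230 = 8837184*(1/1990230) = 1472864/331705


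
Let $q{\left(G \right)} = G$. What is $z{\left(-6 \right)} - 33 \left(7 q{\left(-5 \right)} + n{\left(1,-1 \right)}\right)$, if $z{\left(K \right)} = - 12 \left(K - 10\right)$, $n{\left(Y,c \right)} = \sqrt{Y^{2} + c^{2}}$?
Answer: $1347 - 33 \sqrt{2} \approx 1300.3$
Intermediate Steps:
$z{\left(K \right)} = 120 - 12 K$ ($z{\left(K \right)} = - 12 \left(-10 + K\right) = 120 - 12 K$)
$z{\left(-6 \right)} - 33 \left(7 q{\left(-5 \right)} + n{\left(1,-1 \right)}\right) = \left(120 - -72\right) - 33 \left(7 \left(-5\right) + \sqrt{1^{2} + \left(-1\right)^{2}}\right) = \left(120 + 72\right) - 33 \left(-35 + \sqrt{1 + 1}\right) = 192 - 33 \left(-35 + \sqrt{2}\right) = 192 + \left(1155 - 33 \sqrt{2}\right) = 1347 - 33 \sqrt{2}$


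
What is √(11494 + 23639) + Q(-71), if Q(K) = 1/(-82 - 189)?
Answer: -1/271 + 7*√717 ≈ 187.43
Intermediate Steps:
Q(K) = -1/271 (Q(K) = 1/(-271) = -1/271)
√(11494 + 23639) + Q(-71) = √(11494 + 23639) - 1/271 = √35133 - 1/271 = 7*√717 - 1/271 = -1/271 + 7*√717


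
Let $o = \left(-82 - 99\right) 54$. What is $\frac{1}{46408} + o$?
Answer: $- \frac{453591791}{46408} \approx -9774.0$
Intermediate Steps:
$o = -9774$ ($o = \left(-181\right) 54 = -9774$)
$\frac{1}{46408} + o = \frac{1}{46408} - 9774 = - \frac{453591791}{46408}$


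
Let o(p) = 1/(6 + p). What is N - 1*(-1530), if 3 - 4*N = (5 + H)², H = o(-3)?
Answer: 54851/36 ≈ 1523.6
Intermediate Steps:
H = ⅓ (H = 1/(6 - 3) = 1/3 = ⅓ ≈ 0.33333)
N = -229/36 (N = ¾ - (5 + ⅓)²/4 = ¾ - (16/3)²/4 = ¾ - ¼*256/9 = ¾ - 64/9 = -229/36 ≈ -6.3611)
N - 1*(-1530) = -229/36 - 1*(-1530) = -229/36 + 1530 = 54851/36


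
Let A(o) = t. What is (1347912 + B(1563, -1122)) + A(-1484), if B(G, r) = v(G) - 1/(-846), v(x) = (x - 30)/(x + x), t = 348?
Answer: 297133691917/220383 ≈ 1.3483e+6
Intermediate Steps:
A(o) = 348
v(x) = (-30 + x)/(2*x) (v(x) = (-30 + x)/((2*x)) = (-30 + x)*(1/(2*x)) = (-30 + x)/(2*x))
B(G, r) = 1/846 + (-30 + G)/(2*G) (B(G, r) = (-30 + G)/(2*G) - 1/(-846) = (-30 + G)/(2*G) - 1*(-1/846) = (-30 + G)/(2*G) + 1/846 = 1/846 + (-30 + G)/(2*G))
(1347912 + B(1563, -1122)) + A(-1484) = (1347912 + (212/423 - 15/1563)) + 348 = (1347912 + (212/423 - 15*1/1563)) + 348 = (1347912 + (212/423 - 5/521)) + 348 = (1347912 + 108337/220383) + 348 = 297056998633/220383 + 348 = 297133691917/220383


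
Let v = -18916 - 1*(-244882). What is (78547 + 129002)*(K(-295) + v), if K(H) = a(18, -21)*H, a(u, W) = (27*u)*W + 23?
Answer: 670373100099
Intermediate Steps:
a(u, W) = 23 + 27*W*u (a(u, W) = 27*W*u + 23 = 23 + 27*W*u)
K(H) = -10183*H (K(H) = (23 + 27*(-21)*18)*H = (23 - 10206)*H = -10183*H)
v = 225966 (v = -18916 + 244882 = 225966)
(78547 + 129002)*(K(-295) + v) = (78547 + 129002)*(-10183*(-295) + 225966) = 207549*(3003985 + 225966) = 207549*3229951 = 670373100099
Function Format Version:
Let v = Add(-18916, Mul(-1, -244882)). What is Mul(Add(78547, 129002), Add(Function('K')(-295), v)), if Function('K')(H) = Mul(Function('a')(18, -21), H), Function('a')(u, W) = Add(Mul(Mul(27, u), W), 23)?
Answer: 670373100099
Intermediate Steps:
Function('a')(u, W) = Add(23, Mul(27, W, u)) (Function('a')(u, W) = Add(Mul(27, W, u), 23) = Add(23, Mul(27, W, u)))
Function('K')(H) = Mul(-10183, H) (Function('K')(H) = Mul(Add(23, Mul(27, -21, 18)), H) = Mul(Add(23, -10206), H) = Mul(-10183, H))
v = 225966 (v = Add(-18916, 244882) = 225966)
Mul(Add(78547, 129002), Add(Function('K')(-295), v)) = Mul(Add(78547, 129002), Add(Mul(-10183, -295), 225966)) = Mul(207549, Add(3003985, 225966)) = Mul(207549, 3229951) = 670373100099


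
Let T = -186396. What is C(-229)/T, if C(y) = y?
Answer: 229/186396 ≈ 0.0012286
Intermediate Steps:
C(-229)/T = -229/(-186396) = -229*(-1/186396) = 229/186396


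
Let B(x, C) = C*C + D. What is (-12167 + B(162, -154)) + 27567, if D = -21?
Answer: 39095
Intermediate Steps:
B(x, C) = -21 + C² (B(x, C) = C*C - 21 = C² - 21 = -21 + C²)
(-12167 + B(162, -154)) + 27567 = (-12167 + (-21 + (-154)²)) + 27567 = (-12167 + (-21 + 23716)) + 27567 = (-12167 + 23695) + 27567 = 11528 + 27567 = 39095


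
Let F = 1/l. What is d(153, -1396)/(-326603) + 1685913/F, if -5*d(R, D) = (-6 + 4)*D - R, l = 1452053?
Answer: 3997677923517680474/1633015 ≈ 2.4480e+12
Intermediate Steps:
d(R, D) = R/5 + 2*D/5 (d(R, D) = -((-6 + 4)*D - R)/5 = -(-2*D - R)/5 = -(-R - 2*D)/5 = R/5 + 2*D/5)
F = 1/1452053 ≈ 6.8868e-7
d(153, -1396)/(-326603) + 1685913/F = ((⅕)*153 + (⅖)*(-1396))/(-326603) + 1685913/(1/1452053) = (153/5 - 2792/5)*(-1/326603) + 1685913*1452053 = -2639/5*(-1/326603) + 2448035029389 = 2639/1633015 + 2448035029389 = 3997677923517680474/1633015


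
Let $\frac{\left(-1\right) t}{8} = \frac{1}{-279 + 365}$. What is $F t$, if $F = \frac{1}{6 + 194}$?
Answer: $- \frac{1}{2150} \approx -0.00046512$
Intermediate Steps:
$t = - \frac{4}{43}$ ($t = - \frac{8}{-279 + 365} = - \frac{8}{86} = \left(-8\right) \frac{1}{86} = - \frac{4}{43} \approx -0.093023$)
$F = \frac{1}{200} \approx 0.005$
$F t = \frac{1}{200} \left(- \frac{4}{43}\right) = - \frac{1}{2150}$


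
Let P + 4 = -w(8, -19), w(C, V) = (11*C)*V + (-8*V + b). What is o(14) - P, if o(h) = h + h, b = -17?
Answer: -1505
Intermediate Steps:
o(h) = 2*h
w(C, V) = -17 - 8*V + 11*C*V (w(C, V) = (11*C)*V + (-8*V - 17) = 11*C*V + (-17 - 8*V) = -17 - 8*V + 11*C*V)
P = 1533 (P = -4 - (-17 - 8*(-19) + 11*8*(-19)) = -4 - (-17 + 152 - 1672) = -4 - 1*(-1537) = -4 + 1537 = 1533)
o(14) - P = 2*14 - 1*1533 = 28 - 1533 = -1505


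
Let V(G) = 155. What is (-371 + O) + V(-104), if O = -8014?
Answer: -8230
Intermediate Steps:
(-371 + O) + V(-104) = (-371 - 8014) + 155 = -8385 + 155 = -8230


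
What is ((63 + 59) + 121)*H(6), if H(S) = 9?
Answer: 2187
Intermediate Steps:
((63 + 59) + 121)*H(6) = ((63 + 59) + 121)*9 = (122 + 121)*9 = 243*9 = 2187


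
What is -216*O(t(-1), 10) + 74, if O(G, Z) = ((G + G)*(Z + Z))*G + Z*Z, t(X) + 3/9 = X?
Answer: -36886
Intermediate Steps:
t(X) = -1/3 + X
O(G, Z) = Z**2 + 4*Z*G**2 (O(G, Z) = ((2*G)*(2*Z))*G + Z**2 = (4*G*Z)*G + Z**2 = 4*Z*G**2 + Z**2 = Z**2 + 4*Z*G**2)
-216*O(t(-1), 10) + 74 = -2160*(10 + 4*(-1/3 - 1)**2) + 74 = -2160*(10 + 4*(-4/3)**2) + 74 = -2160*(10 + 4*(16/9)) + 74 = -2160*(10 + 64/9) + 74 = -2160*154/9 + 74 = -216*1540/9 + 74 = -36960 + 74 = -36886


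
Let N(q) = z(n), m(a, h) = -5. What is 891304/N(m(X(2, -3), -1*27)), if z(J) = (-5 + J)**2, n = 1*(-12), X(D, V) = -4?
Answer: 891304/289 ≈ 3084.1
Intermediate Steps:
n = -12
N(q) = 289 (N(q) = (-5 - 12)**2 = (-17)**2 = 289)
891304/N(m(X(2, -3), -1*27)) = 891304/289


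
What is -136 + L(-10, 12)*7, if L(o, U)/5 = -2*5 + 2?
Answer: -416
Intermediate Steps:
L(o, U) = -40 (L(o, U) = 5*(-2*5 + 2) = 5*(-10 + 2) = 5*(-8) = -40)
-136 + L(-10, 12)*7 = -136 - 40*7 = -136 - 280 = -416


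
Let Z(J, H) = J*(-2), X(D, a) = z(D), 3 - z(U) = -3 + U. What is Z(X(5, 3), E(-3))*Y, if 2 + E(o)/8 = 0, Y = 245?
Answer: -490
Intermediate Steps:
z(U) = 6 - U (z(U) = 3 - (-3 + U) = 3 + (3 - U) = 6 - U)
X(D, a) = 6 - D
E(o) = -16 (E(o) = -16 + 8*0 = -16 + 0 = -16)
Z(J, H) = -2*J
Z(X(5, 3), E(-3))*Y = -2*(6 - 1*5)*245 = -2*(6 - 5)*245 = -2*1*245 = -2*245 = -490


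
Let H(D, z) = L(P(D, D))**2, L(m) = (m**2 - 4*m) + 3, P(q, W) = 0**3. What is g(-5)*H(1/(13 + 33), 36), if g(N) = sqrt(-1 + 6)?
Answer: 9*sqrt(5) ≈ 20.125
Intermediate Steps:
P(q, W) = 0
L(m) = 3 + m**2 - 4*m
H(D, z) = 9 (H(D, z) = (3 + 0**2 - 4*0)**2 = (3 + 0 + 0)**2 = 3**2 = 9)
g(N) = sqrt(5)
g(-5)*H(1/(13 + 33), 36) = sqrt(5)*9 = 9*sqrt(5)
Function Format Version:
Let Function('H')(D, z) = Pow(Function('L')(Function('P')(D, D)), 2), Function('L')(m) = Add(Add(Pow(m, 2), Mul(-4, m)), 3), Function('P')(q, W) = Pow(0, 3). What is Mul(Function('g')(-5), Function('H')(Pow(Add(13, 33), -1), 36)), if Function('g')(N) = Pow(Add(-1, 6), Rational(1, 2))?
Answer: Mul(9, Pow(5, Rational(1, 2))) ≈ 20.125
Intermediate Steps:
Function('P')(q, W) = 0
Function('L')(m) = Add(3, Pow(m, 2), Mul(-4, m))
Function('H')(D, z) = 9 (Function('H')(D, z) = Pow(Add(3, Pow(0, 2), Mul(-4, 0)), 2) = Pow(Add(3, 0, 0), 2) = Pow(3, 2) = 9)
Function('g')(N) = Pow(5, Rational(1, 2))
Mul(Function('g')(-5), Function('H')(Pow(Add(13, 33), -1), 36)) = Mul(Pow(5, Rational(1, 2)), 9) = Mul(9, Pow(5, Rational(1, 2)))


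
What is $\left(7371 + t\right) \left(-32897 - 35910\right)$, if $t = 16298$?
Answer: $-1628592883$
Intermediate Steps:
$\left(7371 + t\right) \left(-32897 - 35910\right) = \left(7371 + 16298\right) \left(-32897 - 35910\right) = 23669 \left(-68807\right) = -1628592883$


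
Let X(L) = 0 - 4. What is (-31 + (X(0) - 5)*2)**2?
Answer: 2401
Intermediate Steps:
X(L) = -4
(-31 + (X(0) - 5)*2)**2 = (-31 + (-4 - 5)*2)**2 = (-31 - 9*2)**2 = (-31 - 18)**2 = (-49)**2 = 2401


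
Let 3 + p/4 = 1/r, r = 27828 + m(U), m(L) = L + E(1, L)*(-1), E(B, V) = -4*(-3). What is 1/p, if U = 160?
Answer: -6994/83927 ≈ -0.083334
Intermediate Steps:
E(B, V) = 12
m(L) = -12 + L (m(L) = L + 12*(-1) = L - 12 = -12 + L)
r = 27976 (r = 27828 + (-12 + 160) = 27828 + 148 = 27976)
p = -83927/6994 (p = -12 + 4/27976 = -12 + 4*(1/27976) = -12 + 1/6994 = -83927/6994 ≈ -12.000)
1/p = 1/(-83927/6994) = -6994/83927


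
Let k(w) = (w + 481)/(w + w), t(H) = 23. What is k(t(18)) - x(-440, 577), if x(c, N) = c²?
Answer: -4452548/23 ≈ -1.9359e+5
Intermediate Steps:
k(w) = (481 + w)/(2*w) (k(w) = (481 + w)/((2*w)) = (481 + w)*(1/(2*w)) = (481 + w)/(2*w))
k(t(18)) - x(-440, 577) = (½)*(481 + 23)/23 - 1*(-440)² = (½)*(1/23)*504 - 1*193600 = 252/23 - 193600 = -4452548/23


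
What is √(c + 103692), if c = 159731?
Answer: √263423 ≈ 513.25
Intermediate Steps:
√(c + 103692) = √(159731 + 103692) = √263423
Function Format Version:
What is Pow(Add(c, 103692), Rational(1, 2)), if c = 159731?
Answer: Pow(263423, Rational(1, 2)) ≈ 513.25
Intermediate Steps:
Pow(Add(c, 103692), Rational(1, 2)) = Pow(Add(159731, 103692), Rational(1, 2)) = Pow(263423, Rational(1, 2))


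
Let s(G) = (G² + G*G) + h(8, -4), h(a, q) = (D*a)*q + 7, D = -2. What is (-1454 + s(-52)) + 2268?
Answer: 6293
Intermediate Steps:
h(a, q) = 7 - 2*a*q (h(a, q) = (-2*a)*q + 7 = -2*a*q + 7 = 7 - 2*a*q)
s(G) = 71 + 2*G² (s(G) = (G² + G*G) + (7 - 2*8*(-4)) = (G² + G²) + (7 + 64) = 2*G² + 71 = 71 + 2*G²)
(-1454 + s(-52)) + 2268 = (-1454 + (71 + 2*(-52)²)) + 2268 = (-1454 + (71 + 2*2704)) + 2268 = (-1454 + (71 + 5408)) + 2268 = (-1454 + 5479) + 2268 = 4025 + 2268 = 6293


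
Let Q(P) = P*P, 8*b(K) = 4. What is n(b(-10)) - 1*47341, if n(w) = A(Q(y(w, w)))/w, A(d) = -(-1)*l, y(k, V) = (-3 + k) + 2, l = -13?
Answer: -47367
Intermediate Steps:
b(K) = ½ (b(K) = (⅛)*4 = ½)
y(k, V) = -1 + k
Q(P) = P²
A(d) = -13 (A(d) = -(-1)*(-13) = -1*13 = -13)
n(w) = -13/w
n(b(-10)) - 1*47341 = -13/½ - 1*47341 = -13*2 - 47341 = -26 - 47341 = -47367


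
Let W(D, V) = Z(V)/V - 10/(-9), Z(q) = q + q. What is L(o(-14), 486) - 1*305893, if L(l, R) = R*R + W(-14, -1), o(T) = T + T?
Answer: -627245/9 ≈ -69694.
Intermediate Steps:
o(T) = 2*T
Z(q) = 2*q
W(D, V) = 28/9 (W(D, V) = (2*V)/V - 10/(-9) = 2 - 10*(-⅑) = 2 + 10/9 = 28/9)
L(l, R) = 28/9 + R² (L(l, R) = R*R + 28/9 = R² + 28/9 = 28/9 + R²)
L(o(-14), 486) - 1*305893 = (28/9 + 486²) - 1*305893 = (28/9 + 236196) - 305893 = 2125792/9 - 305893 = -627245/9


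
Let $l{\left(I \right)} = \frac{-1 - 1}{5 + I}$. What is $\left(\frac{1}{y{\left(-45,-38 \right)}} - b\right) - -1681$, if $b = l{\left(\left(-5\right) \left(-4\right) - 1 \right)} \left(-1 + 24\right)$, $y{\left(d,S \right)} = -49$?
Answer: $\frac{989543}{588} \approx 1682.9$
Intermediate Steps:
$l{\left(I \right)} = - \frac{2}{5 + I}$
$b = - \frac{23}{12}$ ($b = - \frac{2}{5 - -19} \left(-1 + 24\right) = - \frac{2}{5 + \left(20 - 1\right)} 23 = - \frac{2}{5 + 19} \cdot 23 = - \frac{2}{24} \cdot 23 = \left(-2\right) \frac{1}{24} \cdot 23 = \left(- \frac{1}{12}\right) 23 = - \frac{23}{12} \approx -1.9167$)
$\left(\frac{1}{y{\left(-45,-38 \right)}} - b\right) - -1681 = \left(\frac{1}{-49} - - \frac{23}{12}\right) - -1681 = \left(- \frac{1}{49} + \frac{23}{12}\right) + 1681 = \frac{1115}{588} + 1681 = \frac{989543}{588}$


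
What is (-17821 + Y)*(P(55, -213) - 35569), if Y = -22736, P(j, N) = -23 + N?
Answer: 1452143385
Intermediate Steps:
(-17821 + Y)*(P(55, -213) - 35569) = (-17821 - 22736)*((-23 - 213) - 35569) = -40557*(-236 - 35569) = -40557*(-35805) = 1452143385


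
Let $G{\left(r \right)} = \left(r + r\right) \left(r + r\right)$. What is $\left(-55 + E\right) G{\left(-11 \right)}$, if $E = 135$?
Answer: $38720$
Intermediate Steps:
$G{\left(r \right)} = 4 r^{2}$ ($G{\left(r \right)} = 2 r 2 r = 4 r^{2}$)
$\left(-55 + E\right) G{\left(-11 \right)} = \left(-55 + 135\right) 4 \left(-11\right)^{2} = 80 \cdot 4 \cdot 121 = 80 \cdot 484 = 38720$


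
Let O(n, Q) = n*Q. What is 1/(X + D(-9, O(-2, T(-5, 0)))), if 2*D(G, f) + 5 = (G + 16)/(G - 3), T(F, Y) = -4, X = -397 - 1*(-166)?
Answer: -24/5611 ≈ -0.0042773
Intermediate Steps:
X = -231 (X = -397 + 166 = -231)
O(n, Q) = Q*n
D(G, f) = -5/2 + (16 + G)/(2*(-3 + G)) (D(G, f) = -5/2 + ((G + 16)/(G - 3))/2 = -5/2 + ((16 + G)/(-3 + G))/2 = -5/2 + (16 + G)/(2*(-3 + G)))
1/(X + D(-9, O(-2, T(-5, 0)))) = 1/(-231 + (31 - 4*(-9))/(2*(-3 - 9))) = 1/(-231 + (1/2)*(31 + 36)/(-12)) = 1/(-231 + (1/2)*(-1/12)*67) = 1/(-231 - 67/24) = 1/(-5611/24) = -24/5611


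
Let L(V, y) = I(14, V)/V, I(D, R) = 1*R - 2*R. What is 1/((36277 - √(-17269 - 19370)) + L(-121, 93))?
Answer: 12092/438661605 + I*√4071/438661605 ≈ 2.7566e-5 + 1.4545e-7*I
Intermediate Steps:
I(D, R) = -R (I(D, R) = R - 2*R = -R)
L(V, y) = -1 (L(V, y) = (-V)/V = -1)
1/((36277 - √(-17269 - 19370)) + L(-121, 93)) = 1/((36277 - √(-17269 - 19370)) - 1) = 1/((36277 - √(-36639)) - 1) = 1/((36277 - 3*I*√4071) - 1) = 1/(36276 - 3*I*√4071)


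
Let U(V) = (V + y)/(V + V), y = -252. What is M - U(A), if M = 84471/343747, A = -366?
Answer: -25100479/41937134 ≈ -0.59853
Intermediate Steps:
M = 84471/343747 (M = 84471*(1/343747) = 84471/343747 ≈ 0.24574)
U(V) = (-252 + V)/(2*V) (U(V) = (V - 252)/(V + V) = (-252 + V)/((2*V)) = (-252 + V)*(1/(2*V)) = (-252 + V)/(2*V))
M - U(A) = 84471/343747 - (-252 - 366)/(2*(-366)) = 84471/343747 - (-1)*(-618)/(2*366) = 84471/343747 - 1*103/122 = 84471/343747 - 103/122 = -25100479/41937134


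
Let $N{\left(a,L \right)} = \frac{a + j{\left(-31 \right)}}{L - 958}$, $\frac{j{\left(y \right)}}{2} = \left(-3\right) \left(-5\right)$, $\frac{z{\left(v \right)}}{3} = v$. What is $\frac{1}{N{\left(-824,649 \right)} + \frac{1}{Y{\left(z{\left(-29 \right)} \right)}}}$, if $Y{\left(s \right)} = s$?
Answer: $\frac{2987}{7641} \approx 0.39092$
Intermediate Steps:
$z{\left(v \right)} = 3 v$
$j{\left(y \right)} = 30$ ($j{\left(y \right)} = 2 \left(\left(-3\right) \left(-5\right)\right) = 2 \cdot 15 = 30$)
$N{\left(a,L \right)} = \frac{30 + a}{-958 + L}$ ($N{\left(a,L \right)} = \frac{a + 30}{L - 958} = \frac{30 + a}{-958 + L}$)
$\frac{1}{N{\left(-824,649 \right)} + \frac{1}{Y{\left(z{\left(-29 \right)} \right)}}} = \frac{1}{\frac{30 - 824}{-958 + 649} + \frac{1}{3 \left(-29\right)}} = \frac{1}{\frac{1}{-309} \left(-794\right) + \frac{1}{-87}} = \frac{1}{\left(- \frac{1}{309}\right) \left(-794\right) - \frac{1}{87}} = \frac{1}{\frac{794}{309} - \frac{1}{87}} = \frac{1}{\frac{7641}{2987}} = \frac{2987}{7641}$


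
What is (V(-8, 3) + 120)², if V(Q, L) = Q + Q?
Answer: 10816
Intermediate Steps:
V(Q, L) = 2*Q
(V(-8, 3) + 120)² = (2*(-8) + 120)² = (-16 + 120)² = 104² = 10816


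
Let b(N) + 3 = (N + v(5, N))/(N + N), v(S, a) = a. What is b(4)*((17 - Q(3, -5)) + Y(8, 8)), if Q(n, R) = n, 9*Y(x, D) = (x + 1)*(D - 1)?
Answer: -42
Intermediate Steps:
Y(x, D) = (1 + x)*(-1 + D)/9 (Y(x, D) = ((x + 1)*(D - 1))/9 = ((1 + x)*(-1 + D))/9 = (1 + x)*(-1 + D)/9)
b(N) = -2 (b(N) = -3 + (N + N)/(N + N) = -3 + (2*N)/((2*N)) = -3 + (2*N)*(1/(2*N)) = -3 + 1 = -2)
b(4)*((17 - Q(3, -5)) + Y(8, 8)) = -2*((17 - 1*3) + (-1/9 - 1/9*8 + (1/9)*8 + (1/9)*8*8)) = -2*((17 - 3) + (-1/9 - 8/9 + 8/9 + 64/9)) = -2*(14 + 7) = -2*21 = -42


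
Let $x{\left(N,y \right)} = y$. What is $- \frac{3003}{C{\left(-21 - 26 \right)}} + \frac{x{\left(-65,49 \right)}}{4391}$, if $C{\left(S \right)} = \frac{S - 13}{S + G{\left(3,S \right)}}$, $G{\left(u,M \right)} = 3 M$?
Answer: $- \frac{206583132}{21955} \approx -9409.4$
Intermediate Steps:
$C{\left(S \right)} = \frac{-13 + S}{4 S}$ ($C{\left(S \right)} = \frac{S - 13}{S + 3 S} = \frac{-13 + S}{4 S}$)
$- \frac{3003}{C{\left(-21 - 26 \right)}} + \frac{x{\left(-65,49 \right)}}{4391} = - \frac{3003}{\frac{1}{4} \frac{1}{-21 - 26} \left(-13 - 47\right)} + \frac{49}{4391} = - \frac{3003}{\frac{1}{4} \frac{1}{-47} \left(-13 - 47\right)} + 49 \cdot \frac{1}{4391} = - \frac{3003}{\frac{1}{4} \left(- \frac{1}{47}\right) \left(-60\right)} + \frac{49}{4391} = - \frac{3003}{\frac{15}{47}} + \frac{49}{4391} = \left(-3003\right) \frac{47}{15} + \frac{49}{4391} = - \frac{47047}{5} + \frac{49}{4391} = - \frac{206583132}{21955}$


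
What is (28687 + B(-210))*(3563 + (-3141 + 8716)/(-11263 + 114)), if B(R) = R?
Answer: 1131058370824/11149 ≈ 1.0145e+8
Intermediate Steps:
(28687 + B(-210))*(3563 + (-3141 + 8716)/(-11263 + 114)) = (28687 - 210)*(3563 + (-3141 + 8716)/(-11263 + 114)) = 28477*(3563 + 5575/(-11149)) = 28477*(3563 + 5575*(-1/11149)) = 28477*(3563 - 5575/11149) = 28477*(39718312/11149) = 1131058370824/11149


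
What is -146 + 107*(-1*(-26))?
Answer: 2636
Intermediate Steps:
-146 + 107*(-1*(-26)) = -146 + 107*26 = -146 + 2782 = 2636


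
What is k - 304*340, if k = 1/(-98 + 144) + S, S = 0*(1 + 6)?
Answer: -4754559/46 ≈ -1.0336e+5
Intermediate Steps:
S = 0 (S = 0*7 = 0)
k = 1/46 (k = 1/(-98 + 144) + 0 = 1/46 + 0 = 1/46 ≈ 0.021739)
k - 304*340 = 1/46 - 304*340 = 1/46 - 103360 = -4754559/46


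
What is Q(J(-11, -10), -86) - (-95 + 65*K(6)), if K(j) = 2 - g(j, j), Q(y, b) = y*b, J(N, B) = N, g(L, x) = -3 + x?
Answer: 1106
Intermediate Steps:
Q(y, b) = b*y
K(j) = 5 - j (K(j) = 2 - (-3 + j) = 2 + (3 - j) = 5 - j)
Q(J(-11, -10), -86) - (-95 + 65*K(6)) = -86*(-11) - (-95 + 65*(5 - 1*6)) = 946 - (-95 + 65*(5 - 6)) = 946 - (-95 + 65*(-1)) = 946 - (-95 - 65) = 946 - 1*(-160) = 946 + 160 = 1106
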